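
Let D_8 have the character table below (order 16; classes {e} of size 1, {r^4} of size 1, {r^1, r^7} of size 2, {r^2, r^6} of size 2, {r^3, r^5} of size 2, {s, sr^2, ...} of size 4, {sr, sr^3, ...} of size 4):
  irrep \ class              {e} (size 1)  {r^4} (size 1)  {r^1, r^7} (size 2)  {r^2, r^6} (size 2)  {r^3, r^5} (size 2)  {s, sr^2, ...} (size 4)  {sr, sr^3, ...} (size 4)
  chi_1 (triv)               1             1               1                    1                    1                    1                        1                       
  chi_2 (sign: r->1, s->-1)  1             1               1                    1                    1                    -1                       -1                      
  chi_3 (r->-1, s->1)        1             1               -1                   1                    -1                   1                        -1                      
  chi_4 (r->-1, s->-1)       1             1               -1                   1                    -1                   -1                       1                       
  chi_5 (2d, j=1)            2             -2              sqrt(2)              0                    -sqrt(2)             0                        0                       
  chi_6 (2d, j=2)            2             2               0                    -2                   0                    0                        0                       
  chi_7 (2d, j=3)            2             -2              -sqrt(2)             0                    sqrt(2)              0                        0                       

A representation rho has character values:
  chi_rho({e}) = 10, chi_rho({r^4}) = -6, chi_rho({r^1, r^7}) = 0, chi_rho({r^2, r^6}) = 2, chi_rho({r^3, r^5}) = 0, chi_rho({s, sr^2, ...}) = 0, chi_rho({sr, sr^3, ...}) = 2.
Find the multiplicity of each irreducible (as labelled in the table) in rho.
Multiplicities: chi_1: 1, chi_2: 0, chi_3: 0, chi_4: 1, chi_5: 2, chi_6: 0, chi_7: 2.

Derivation: Use <chi_rho, chi> = (1/|G|) sum_C |C| * chi_rho(C) * conj(chi(C)) with |G| = 16 for each irreducible chi in the table:
  <chi_rho, chi_1> = (1/16)[1*(10)*conj(1) + 1*(-6)*conj(1) + 2*(0)*conj(1) + 2*(2)*conj(1) + 2*(0)*conj(1) + 4*(0)*conj(1) + 4*(2)*conj(1)]
      = (1/16)[(10) + (-6) + (0) + (4) + (0) + (0) + (8)] = 16/16 = 1
  <chi_rho, chi_2> = (1/16)[1*(10)*conj(1) + 1*(-6)*conj(1) + 2*(0)*conj(1) + 2*(2)*conj(1) + 2*(0)*conj(1) + 4*(0)*conj(-1) + 4*(2)*conj(-1)]
      = (1/16)[(10) + (-6) + (0) + (4) + (0) + (0) + (-8)] = 0/16 = 0
  <chi_rho, chi_3> = (1/16)[1*(10)*conj(1) + 1*(-6)*conj(1) + 2*(0)*conj(-1) + 2*(2)*conj(1) + 2*(0)*conj(-1) + 4*(0)*conj(1) + 4*(2)*conj(-1)]
      = (1/16)[(10) + (-6) + (0) + (4) + (0) + (0) + (-8)] = 0/16 = 0
  <chi_rho, chi_4> = (1/16)[1*(10)*conj(1) + 1*(-6)*conj(1) + 2*(0)*conj(-1) + 2*(2)*conj(1) + 2*(0)*conj(-1) + 4*(0)*conj(-1) + 4*(2)*conj(1)]
      = (1/16)[(10) + (-6) + (0) + (4) + (0) + (0) + (8)] = 16/16 = 1
  <chi_rho, chi_5> = (1/16)[1*(10)*conj(2) + 1*(-6)*conj(-2) + 2*(0)*conj(sqrt(2)) + 2*(2)*conj(0) + 2*(0)*conj(-sqrt(2)) + 4*(0)*conj(0) + 4*(2)*conj(0)]
      = (1/16)[(20) + (12) + (0) + (0) + (0) + (0) + (0)] = 32/16 = 2
  <chi_rho, chi_6> = (1/16)[1*(10)*conj(2) + 1*(-6)*conj(2) + 2*(0)*conj(0) + 2*(2)*conj(-2) + 2*(0)*conj(0) + 4*(0)*conj(0) + 4*(2)*conj(0)]
      = (1/16)[(20) + (-12) + (0) + (-8) + (0) + (0) + (0)] = 0/16 = 0
  <chi_rho, chi_7> = (1/16)[1*(10)*conj(2) + 1*(-6)*conj(-2) + 2*(0)*conj(-sqrt(2)) + 2*(2)*conj(0) + 2*(0)*conj(sqrt(2)) + 4*(0)*conj(0) + 4*(2)*conj(0)]
      = (1/16)[(20) + (12) + (0) + (0) + (0) + (0) + (0)] = 32/16 = 2
Dimension check: dim(rho) = sum (mult * dim) = 1*1 + 0*1 + 0*1 + 1*1 + 2*2 + 0*2 + 2*2 = 10 = chi_rho(e) = 10.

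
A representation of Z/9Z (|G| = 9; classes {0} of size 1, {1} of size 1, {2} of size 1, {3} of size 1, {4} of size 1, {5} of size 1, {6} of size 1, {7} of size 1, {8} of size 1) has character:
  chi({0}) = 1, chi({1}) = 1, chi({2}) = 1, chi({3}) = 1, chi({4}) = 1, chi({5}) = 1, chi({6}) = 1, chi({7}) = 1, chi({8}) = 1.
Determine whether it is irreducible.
Irreducible: <chi, chi> = 1.

Solution. <chi, chi> = (1/|G|) sum_C |C| * |chi(C)|^2 = (1/9)[1*|1|^2 + 1*|1|^2 + 1*|1|^2 + 1*|1|^2 + 1*|1|^2 + 1*|1|^2 + 1*|1|^2 + 1*|1|^2 + 1*|1|^2]
  = (1/9)[(1) + (1) + (1) + (1) + (1) + (1) + (1) + (1) + (1)] = 9/9 = 1.
(Exp terms are combined using exp(i*s)*conj(exp(i*t)) = exp(i*(s-t)), and sums of them are collapsed using the identity that for every m > 1 the m distinct m-th roots of unity sum to 0, e.g. 1 + exp(2*I*pi/3) + exp(-2*I*pi/3) = 0.)
A character is irreducible iff <chi, chi> = 1, so this representation is irreducible.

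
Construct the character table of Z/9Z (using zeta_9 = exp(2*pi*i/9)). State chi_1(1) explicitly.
Character table of Z/9Z (irreps indexed chi_0,...,chi_8 with chi_k(m) = zeta_9^(k*m), zeta_9 = exp(2*pi*i/9)):
  irrep \ class  {0} (size 1)  {1} (size 1)    {2} (size 1)    {3} (size 1)    {4} (size 1)    {5} (size 1)    {6} (size 1)    {7} (size 1)    {8} (size 1)  
  chi_0          1             1               1               1               1               1               1               1               1             
  chi_1          1             exp(2*I*pi/9)   exp(4*I*pi/9)   exp(2*I*pi/3)   exp(8*I*pi/9)   exp(-8*I*pi/9)  exp(-2*I*pi/3)  exp(-4*I*pi/9)  exp(-2*I*pi/9)
  chi_2          1             exp(4*I*pi/9)   exp(8*I*pi/9)   exp(-2*I*pi/3)  exp(-2*I*pi/9)  exp(2*I*pi/9)   exp(2*I*pi/3)   exp(-8*I*pi/9)  exp(-4*I*pi/9)
  chi_3          1             exp(2*I*pi/3)   exp(-2*I*pi/3)  1               exp(2*I*pi/3)   exp(-2*I*pi/3)  1               exp(2*I*pi/3)   exp(-2*I*pi/3)
  chi_4          1             exp(8*I*pi/9)   exp(-2*I*pi/9)  exp(2*I*pi/3)   exp(-4*I*pi/9)  exp(4*I*pi/9)   exp(-2*I*pi/3)  exp(2*I*pi/9)   exp(-8*I*pi/9)
  chi_5          1             exp(-8*I*pi/9)  exp(2*I*pi/9)   exp(-2*I*pi/3)  exp(4*I*pi/9)   exp(-4*I*pi/9)  exp(2*I*pi/3)   exp(-2*I*pi/9)  exp(8*I*pi/9) 
  chi_6          1             exp(-2*I*pi/3)  exp(2*I*pi/3)   1               exp(-2*I*pi/3)  exp(2*I*pi/3)   1               exp(-2*I*pi/3)  exp(2*I*pi/3) 
  chi_7          1             exp(-4*I*pi/9)  exp(-8*I*pi/9)  exp(2*I*pi/3)   exp(2*I*pi/9)   exp(-2*I*pi/9)  exp(-2*I*pi/3)  exp(8*I*pi/9)   exp(4*I*pi/9) 
  chi_8          1             exp(-2*I*pi/9)  exp(-4*I*pi/9)  exp(-2*I*pi/3)  exp(-8*I*pi/9)  exp(8*I*pi/9)   exp(2*I*pi/3)   exp(4*I*pi/9)   exp(2*I*pi/9) 

Spot check: chi_1(1) = zeta_9^(1*1) = zeta_9^1 = exp(2*I*pi/9).

Derivation: Z/9Z is abelian, so all 9 irreducible complex representations are 1-dimensional. They are given by chi_k(m) = zeta_9^(k*m) for k = 0,...,8. Row orthogonality: sum_m chi_k(m) conj(chi_l(m)) = 9 * [k = l].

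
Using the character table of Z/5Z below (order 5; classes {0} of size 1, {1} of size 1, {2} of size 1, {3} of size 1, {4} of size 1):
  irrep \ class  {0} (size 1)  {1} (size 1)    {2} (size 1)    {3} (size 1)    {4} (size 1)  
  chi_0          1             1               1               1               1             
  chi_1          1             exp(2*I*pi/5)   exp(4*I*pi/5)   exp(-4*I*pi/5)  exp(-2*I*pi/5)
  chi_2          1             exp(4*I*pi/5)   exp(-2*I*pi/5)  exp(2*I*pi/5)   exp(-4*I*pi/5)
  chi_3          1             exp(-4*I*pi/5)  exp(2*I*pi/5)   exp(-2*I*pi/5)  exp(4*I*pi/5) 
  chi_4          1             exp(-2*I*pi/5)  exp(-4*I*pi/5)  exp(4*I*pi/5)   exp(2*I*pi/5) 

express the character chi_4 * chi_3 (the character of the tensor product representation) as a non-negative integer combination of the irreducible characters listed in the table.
chi_4 tensor chi_3 = chi_2 (all other irreducibles have multiplicity 0).

The character of a tensor product is the pointwise product (chi_4 * chi_3)(C) = chi_4(C) * chi_3(C):
  {0}: (1)*(1), {1}: (exp(-2*I*pi/5))*(exp(-4*I*pi/5)), {2}: (exp(-4*I*pi/5))*(exp(2*I*pi/5)), {3}: (exp(4*I*pi/5))*(exp(-2*I*pi/5)), {4}: (exp(2*I*pi/5))*(exp(4*I*pi/5))
so (chi_4 * chi_3) takes values
  {0} -> 1, {1} -> exp(4*I*pi/5), {2} -> exp(-2*I*pi/5), {3} -> exp(2*I*pi/5), {4} -> exp(-4*I*pi/5).
Now take the inner product of this character with each irreducible chi from the table, <chi_4*chi_3, chi> = (1/5) sum_C |C| (chi_4*chi_3)(C) conj(chi(C)):
  <chi_4*chi_3, chi_0> = (1/5)[1*(1)*conj(1) + 1*(exp(4*I*pi/5))*conj(1) + 1*(exp(-2*I*pi/5))*conj(1) + 1*(exp(2*I*pi/5))*conj(1) + 1*(exp(-4*I*pi/5))*conj(1)]
      = (1/5)[(1) + (exp(4*I*pi/5)) + (exp(-2*I*pi/5)) + (exp(2*I*pi/5)) + (exp(-4*I*pi/5))] = 0/5 = 0
  <chi_4*chi_3, chi_1> = (1/5)[1*(1)*conj(1) + 1*(exp(4*I*pi/5))*conj(exp(2*I*pi/5)) + 1*(exp(-2*I*pi/5))*conj(exp(4*I*pi/5)) + 1*(exp(2*I*pi/5))*conj(exp(-4*I*pi/5)) + 1*(exp(-4*I*pi/5))*conj(exp(-2*I*pi/5))]
      = (1/5)[(1) + (exp(2*I*pi/5)) + (exp(4*I*pi/5)) + (exp(-4*I*pi/5)) + (exp(-2*I*pi/5))] = 0/5 = 0
  <chi_4*chi_3, chi_2> = (1/5)[1*(1)*conj(1) + 1*(exp(4*I*pi/5))*conj(exp(4*I*pi/5)) + 1*(exp(-2*I*pi/5))*conj(exp(-2*I*pi/5)) + 1*(exp(2*I*pi/5))*conj(exp(2*I*pi/5)) + 1*(exp(-4*I*pi/5))*conj(exp(-4*I*pi/5))]
      = (1/5)[(1) + (1) + (1) + (1) + (1)] = 5/5 = 1
  <chi_4*chi_3, chi_3> = (1/5)[1*(1)*conj(1) + 1*(exp(4*I*pi/5))*conj(exp(-4*I*pi/5)) + 1*(exp(-2*I*pi/5))*conj(exp(2*I*pi/5)) + 1*(exp(2*I*pi/5))*conj(exp(-2*I*pi/5)) + 1*(exp(-4*I*pi/5))*conj(exp(4*I*pi/5))]
      = (1/5)[(1) + (exp(-2*I*pi/5)) + (exp(-4*I*pi/5)) + (exp(4*I*pi/5)) + (exp(2*I*pi/5))] = 0/5 = 0
  <chi_4*chi_3, chi_4> = (1/5)[1*(1)*conj(1) + 1*(exp(4*I*pi/5))*conj(exp(-2*I*pi/5)) + 1*(exp(-2*I*pi/5))*conj(exp(-4*I*pi/5)) + 1*(exp(2*I*pi/5))*conj(exp(4*I*pi/5)) + 1*(exp(-4*I*pi/5))*conj(exp(2*I*pi/5))]
      = (1/5)[(1) + (exp(-4*I*pi/5)) + (exp(2*I*pi/5)) + (exp(-2*I*pi/5)) + (exp(4*I*pi/5))] = 0/5 = 0
(Exp terms are combined using exp(i*s)*conj(exp(i*t)) = exp(i*(s-t)), and sums of them are collapsed using the identity that for every m > 1 the m distinct m-th roots of unity sum to 0, e.g. 1 + exp(2*I*pi/3) + exp(-2*I*pi/3) = 0.)
Hence the multiplicities are chi_2: 1. Dimension check: dim(chi_4)*dim(chi_3) = 1*1 = 1 and sum (mult * dim) = 1*1 = 1.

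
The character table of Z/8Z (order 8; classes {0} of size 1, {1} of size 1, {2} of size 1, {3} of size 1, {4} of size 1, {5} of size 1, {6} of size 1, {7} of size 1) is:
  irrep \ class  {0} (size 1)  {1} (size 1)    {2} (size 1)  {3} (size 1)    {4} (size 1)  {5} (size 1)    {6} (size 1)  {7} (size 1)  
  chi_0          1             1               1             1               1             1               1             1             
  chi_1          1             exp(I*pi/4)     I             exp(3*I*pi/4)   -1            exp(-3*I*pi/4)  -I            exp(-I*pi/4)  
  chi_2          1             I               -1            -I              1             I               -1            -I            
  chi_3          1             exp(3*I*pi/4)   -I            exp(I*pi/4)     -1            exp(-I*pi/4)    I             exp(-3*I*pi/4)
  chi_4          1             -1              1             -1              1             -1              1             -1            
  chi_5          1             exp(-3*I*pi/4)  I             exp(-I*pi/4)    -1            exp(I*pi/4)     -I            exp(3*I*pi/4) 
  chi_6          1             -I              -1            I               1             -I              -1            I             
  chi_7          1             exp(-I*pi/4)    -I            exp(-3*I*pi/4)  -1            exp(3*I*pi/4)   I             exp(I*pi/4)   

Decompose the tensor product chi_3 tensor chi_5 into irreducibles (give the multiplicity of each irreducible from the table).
chi_3 tensor chi_5 = chi_0 (all other irreducibles have multiplicity 0).

Reasoning: The character of a tensor product is the pointwise product (chi_3 * chi_5)(C) = chi_3(C) * chi_5(C):
  {0}: (1)*(1), {1}: (exp(3*I*pi/4))*(exp(-3*I*pi/4)), {2}: (-I)*(I), {3}: (exp(I*pi/4))*(exp(-I*pi/4)), {4}: (-1)*(-1), {5}: (exp(-I*pi/4))*(exp(I*pi/4)), {6}: (I)*(-I), {7}: (exp(-3*I*pi/4))*(exp(3*I*pi/4))
so (chi_3 * chi_5) takes values
  {0} -> 1, {1} -> 1, {2} -> 1, {3} -> 1, {4} -> 1, {5} -> 1, {6} -> 1, {7} -> 1.
Now take the inner product of this character with each irreducible chi from the table, <chi_3*chi_5, chi> = (1/8) sum_C |C| (chi_3*chi_5)(C) conj(chi(C)):
  <chi_3*chi_5, chi_0> = (1/8)[1*(1)*conj(1) + 1*(1)*conj(1) + 1*(1)*conj(1) + 1*(1)*conj(1) + 1*(1)*conj(1) + 1*(1)*conj(1) + 1*(1)*conj(1) + 1*(1)*conj(1)]
      = (1/8)[(1) + (1) + (1) + (1) + (1) + (1) + (1) + (1)] = 8/8 = 1
  <chi_3*chi_5, chi_1> = (1/8)[1*(1)*conj(1) + 1*(1)*conj(exp(I*pi/4)) + 1*(1)*conj(I) + 1*(1)*conj(exp(3*I*pi/4)) + 1*(1)*conj(-1) + 1*(1)*conj(exp(-3*I*pi/4)) + 1*(1)*conj(-I) + 1*(1)*conj(exp(-I*pi/4))]
      = (1/8)[(1) + (exp(-I*pi/4)) + (-I) + (exp(-3*I*pi/4)) + (-1) + (exp(3*I*pi/4)) + (I) + (exp(I*pi/4))] = 0/8 = 0
  <chi_3*chi_5, chi_2> = (1/8)[1*(1)*conj(1) + 1*(1)*conj(I) + 1*(1)*conj(-1) + 1*(1)*conj(-I) + 1*(1)*conj(1) + 1*(1)*conj(I) + 1*(1)*conj(-1) + 1*(1)*conj(-I)]
      = (1/8)[(1) + (-I) + (-1) + (I) + (1) + (-I) + (-1) + (I)] = 0/8 = 0
  <chi_3*chi_5, chi_3> = (1/8)[1*(1)*conj(1) + 1*(1)*conj(exp(3*I*pi/4)) + 1*(1)*conj(-I) + 1*(1)*conj(exp(I*pi/4)) + 1*(1)*conj(-1) + 1*(1)*conj(exp(-I*pi/4)) + 1*(1)*conj(I) + 1*(1)*conj(exp(-3*I*pi/4))]
      = (1/8)[(1) + (exp(-3*I*pi/4)) + (I) + (exp(-I*pi/4)) + (-1) + (exp(I*pi/4)) + (-I) + (exp(3*I*pi/4))] = 0/8 = 0
  <chi_3*chi_5, chi_4> = (1/8)[1*(1)*conj(1) + 1*(1)*conj(-1) + 1*(1)*conj(1) + 1*(1)*conj(-1) + 1*(1)*conj(1) + 1*(1)*conj(-1) + 1*(1)*conj(1) + 1*(1)*conj(-1)]
      = (1/8)[(1) + (-1) + (1) + (-1) + (1) + (-1) + (1) + (-1)] = 0/8 = 0
  <chi_3*chi_5, chi_5> = (1/8)[1*(1)*conj(1) + 1*(1)*conj(exp(-3*I*pi/4)) + 1*(1)*conj(I) + 1*(1)*conj(exp(-I*pi/4)) + 1*(1)*conj(-1) + 1*(1)*conj(exp(I*pi/4)) + 1*(1)*conj(-I) + 1*(1)*conj(exp(3*I*pi/4))]
      = (1/8)[(1) + (exp(3*I*pi/4)) + (-I) + (exp(I*pi/4)) + (-1) + (exp(-I*pi/4)) + (I) + (exp(-3*I*pi/4))] = 0/8 = 0
  <chi_3*chi_5, chi_6> = (1/8)[1*(1)*conj(1) + 1*(1)*conj(-I) + 1*(1)*conj(-1) + 1*(1)*conj(I) + 1*(1)*conj(1) + 1*(1)*conj(-I) + 1*(1)*conj(-1) + 1*(1)*conj(I)]
      = (1/8)[(1) + (I) + (-1) + (-I) + (1) + (I) + (-1) + (-I)] = 0/8 = 0
  <chi_3*chi_5, chi_7> = (1/8)[1*(1)*conj(1) + 1*(1)*conj(exp(-I*pi/4)) + 1*(1)*conj(-I) + 1*(1)*conj(exp(-3*I*pi/4)) + 1*(1)*conj(-1) + 1*(1)*conj(exp(3*I*pi/4)) + 1*(1)*conj(I) + 1*(1)*conj(exp(I*pi/4))]
      = (1/8)[(1) + (exp(I*pi/4)) + (I) + (exp(3*I*pi/4)) + (-1) + (exp(-3*I*pi/4)) + (-I) + (exp(-I*pi/4))] = 0/8 = 0
(Exp terms are combined using exp(i*s)*conj(exp(i*t)) = exp(i*(s-t)), and sums of them are collapsed using the identity that for every m > 1 the m distinct m-th roots of unity sum to 0, e.g. 1 + exp(2*I*pi/3) + exp(-2*I*pi/3) = 0.)
Hence the multiplicities are chi_0: 1. Dimension check: dim(chi_3)*dim(chi_5) = 1*1 = 1 and sum (mult * dim) = 1*1 = 1.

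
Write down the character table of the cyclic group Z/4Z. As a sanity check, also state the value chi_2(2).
Character table of Z/4Z (irreps indexed chi_0,...,chi_3 with chi_k(m) = zeta_4^(k*m), zeta_4 = exp(2*pi*i/4)):
  irrep \ class  {0} (size 1)  {1} (size 1)  {2} (size 1)  {3} (size 1)
  chi_0          1             1             1             1           
  chi_1          1             I             -1            -I          
  chi_2          1             -1            1             -1          
  chi_3          1             -I            -1            I           

Spot check: chi_2(2) = zeta_4^(2*2) = zeta_4^4 = 1.

Working: Z/4Z is abelian, so all 4 irreducible complex representations are 1-dimensional. They are given by chi_k(m) = zeta_4^(k*m) for k = 0,...,3. Row orthogonality: sum_m chi_k(m) conj(chi_l(m)) = 4 * [k = l].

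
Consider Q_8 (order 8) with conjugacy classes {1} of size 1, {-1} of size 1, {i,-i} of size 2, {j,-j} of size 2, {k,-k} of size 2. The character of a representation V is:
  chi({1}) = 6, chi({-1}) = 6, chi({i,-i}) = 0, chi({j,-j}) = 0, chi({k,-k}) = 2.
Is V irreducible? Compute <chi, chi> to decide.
Not irreducible (reducible): <chi, chi> = 10 > 1.

Details: <chi, chi> = (1/|G|) sum_C |C| * |chi(C)|^2 = (1/8)[1*|6|^2 + 1*|6|^2 + 2*|0|^2 + 2*|0|^2 + 2*|2|^2]
  = (1/8)[(36) + (36) + (0) + (0) + (8)] = 80/8 = 10.
A character is irreducible iff <chi, chi> = 1, so this representation is reducible.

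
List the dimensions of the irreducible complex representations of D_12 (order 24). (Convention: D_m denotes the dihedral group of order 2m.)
Dimensions: 1, 1, 1, 1, 2, 2, 2, 2, 2

Derivation: There are 9 irreducibles (= number of conjugacy classes). Their dimensions d_i satisfy sum d_i^2 = |G| = 24: 1 + 1 + 1 + 1 + 4 + 4 + 4 + 4 + 4 = 24.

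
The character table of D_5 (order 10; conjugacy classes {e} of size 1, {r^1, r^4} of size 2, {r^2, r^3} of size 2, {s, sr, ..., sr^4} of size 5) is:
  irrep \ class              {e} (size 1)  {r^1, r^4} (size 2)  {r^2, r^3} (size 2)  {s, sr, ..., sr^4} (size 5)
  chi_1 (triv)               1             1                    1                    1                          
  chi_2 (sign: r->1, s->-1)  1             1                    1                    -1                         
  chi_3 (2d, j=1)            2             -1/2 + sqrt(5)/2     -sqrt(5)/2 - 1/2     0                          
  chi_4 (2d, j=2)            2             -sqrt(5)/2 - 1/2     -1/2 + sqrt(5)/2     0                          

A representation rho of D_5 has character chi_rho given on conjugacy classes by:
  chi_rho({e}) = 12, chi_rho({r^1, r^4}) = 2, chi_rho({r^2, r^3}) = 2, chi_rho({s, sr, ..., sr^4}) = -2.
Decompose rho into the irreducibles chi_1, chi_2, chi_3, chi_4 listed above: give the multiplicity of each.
Multiplicities: chi_1: 1, chi_2: 3, chi_3: 2, chi_4: 2.

Explanation: Use <chi_rho, chi> = (1/|G|) sum_C |C| * chi_rho(C) * conj(chi(C)) with |G| = 10 for each irreducible chi in the table:
  <chi_rho, chi_1> = (1/10)[1*(12)*conj(1) + 2*(2)*conj(1) + 2*(2)*conj(1) + 5*(-2)*conj(1)]
      = (1/10)[(12) + (4) + (4) + (-10)] = 10/10 = 1
  <chi_rho, chi_2> = (1/10)[1*(12)*conj(1) + 2*(2)*conj(1) + 2*(2)*conj(1) + 5*(-2)*conj(-1)]
      = (1/10)[(12) + (4) + (4) + (10)] = 30/10 = 3
  <chi_rho, chi_3> = (1/10)[1*(12)*conj(2) + 2*(2)*conj(-1/2 + sqrt(5)/2) + 2*(2)*conj(-sqrt(5)/2 - 1/2) + 5*(-2)*conj(0)]
      = (1/10)[(24) + (-2 + 2*sqrt(5)) + (-2*sqrt(5) - 2) + (0)] = 20/10 = 2
  <chi_rho, chi_4> = (1/10)[1*(12)*conj(2) + 2*(2)*conj(-sqrt(5)/2 - 1/2) + 2*(2)*conj(-1/2 + sqrt(5)/2) + 5*(-2)*conj(0)]
      = (1/10)[(24) + (-2*sqrt(5) - 2) + (-2 + 2*sqrt(5)) + (0)] = 20/10 = 2
Dimension check: dim(rho) = sum (mult * dim) = 1*1 + 3*1 + 2*2 + 2*2 = 12 = chi_rho(e) = 12.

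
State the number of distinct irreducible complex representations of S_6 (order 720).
11

Explanation: The number of irreducible complex representations of a finite group equals its number of conjugacy classes. Conjugacy classes in S_6 correspond to cycle types, i.e. partitions of 6; there are p(6) = 11 of them, so S_6 (order 720) has exactly 11 irreducible complex representations.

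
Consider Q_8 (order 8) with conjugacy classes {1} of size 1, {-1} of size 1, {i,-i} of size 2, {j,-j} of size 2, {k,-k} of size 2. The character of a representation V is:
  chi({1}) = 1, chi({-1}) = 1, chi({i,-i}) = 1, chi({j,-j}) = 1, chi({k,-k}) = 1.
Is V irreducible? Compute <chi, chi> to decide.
Irreducible: <chi, chi> = 1.

Proof sketch: <chi, chi> = (1/|G|) sum_C |C| * |chi(C)|^2 = (1/8)[1*|1|^2 + 1*|1|^2 + 2*|1|^2 + 2*|1|^2 + 2*|1|^2]
  = (1/8)[(1) + (1) + (2) + (2) + (2)] = 8/8 = 1.
A character is irreducible iff <chi, chi> = 1, so this representation is irreducible.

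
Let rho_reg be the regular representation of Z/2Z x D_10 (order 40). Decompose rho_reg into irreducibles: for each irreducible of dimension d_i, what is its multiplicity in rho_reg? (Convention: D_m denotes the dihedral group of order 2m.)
Each irreducible V_i of dimension d_i appears with multiplicity d_i, i.e. rho_reg = (direct sum over all irreducibles V_i) d_i V_i. The irreducible dimensions for Z/2Z x D_10 are 1, 1, 1, 1, 1, 1, 1, 1, 2, 2, 2, 2, 2, 2, 2, 2: 8 irreducibles of dimension 1, each with multiplicity 1; 8 irreducibles of dimension 2, each with multiplicity 2. Total dimension 8*1*1 + 8*2*2 = 40 = |G|.

Proof sketch: General theorem: in the regular representation of a finite group G, each irreducible appears with multiplicity equal to its dimension. Check: dim(rho_reg) = sum d_i^2 = 1 + 1 + 1 + 1 + 1 + 1 + 1 + 1 + 4 + 4 + 4 + 4 + 4 + 4 + 4 + 4 = 40 = |G|.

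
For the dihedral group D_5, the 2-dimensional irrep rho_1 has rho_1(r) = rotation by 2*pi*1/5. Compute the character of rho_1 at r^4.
chi_{rho_1}(r^4) = 2*cos(2*pi*1*4/5) = -1/2 + sqrt(5)/2

Details: rho_1(r^4) is rotation by angle 2*pi*1*4/5, whose trace is 2*cos(2*pi*1*4/5) = -1/2 + sqrt(5)/2.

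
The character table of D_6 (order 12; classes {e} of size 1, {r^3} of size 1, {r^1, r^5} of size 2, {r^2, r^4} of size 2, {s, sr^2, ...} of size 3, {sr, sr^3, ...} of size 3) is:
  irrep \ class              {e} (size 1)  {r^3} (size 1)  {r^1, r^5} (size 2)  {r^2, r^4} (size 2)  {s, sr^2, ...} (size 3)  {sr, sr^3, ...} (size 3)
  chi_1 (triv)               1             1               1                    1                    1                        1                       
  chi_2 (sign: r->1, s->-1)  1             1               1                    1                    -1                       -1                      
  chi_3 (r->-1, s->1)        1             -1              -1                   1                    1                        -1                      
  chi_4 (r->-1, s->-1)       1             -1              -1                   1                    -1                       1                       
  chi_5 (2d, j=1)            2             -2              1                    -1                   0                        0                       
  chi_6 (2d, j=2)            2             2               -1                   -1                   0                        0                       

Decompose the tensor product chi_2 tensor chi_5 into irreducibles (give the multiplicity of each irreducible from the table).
chi_2 tensor chi_5 = chi_5 (all other irreducibles have multiplicity 0).

Proof sketch: The character of a tensor product is the pointwise product (chi_2 * chi_5)(C) = chi_2(C) * chi_5(C):
  {e}: (1)*(2), {r^3}: (1)*(-2), {r^1, r^5}: (1)*(1), {r^2, r^4}: (1)*(-1), {s, sr^2, ...}: (-1)*(0), {sr, sr^3, ...}: (-1)*(0)
so (chi_2 * chi_5) takes values
  {e} -> 2, {r^3} -> -2, {r^1, r^5} -> 1, {r^2, r^4} -> -1, {s, sr^2, ...} -> 0, {sr, sr^3, ...} -> 0.
Now take the inner product of this character with each irreducible chi from the table, <chi_2*chi_5, chi> = (1/12) sum_C |C| (chi_2*chi_5)(C) conj(chi(C)):
  <chi_2*chi_5, chi_1> = (1/12)[1*(2)*conj(1) + 1*(-2)*conj(1) + 2*(1)*conj(1) + 2*(-1)*conj(1) + 3*(0)*conj(1) + 3*(0)*conj(1)]
      = (1/12)[(2) + (-2) + (2) + (-2) + (0) + (0)] = 0/12 = 0
  <chi_2*chi_5, chi_2> = (1/12)[1*(2)*conj(1) + 1*(-2)*conj(1) + 2*(1)*conj(1) + 2*(-1)*conj(1) + 3*(0)*conj(-1) + 3*(0)*conj(-1)]
      = (1/12)[(2) + (-2) + (2) + (-2) + (0) + (0)] = 0/12 = 0
  <chi_2*chi_5, chi_3> = (1/12)[1*(2)*conj(1) + 1*(-2)*conj(-1) + 2*(1)*conj(-1) + 2*(-1)*conj(1) + 3*(0)*conj(1) + 3*(0)*conj(-1)]
      = (1/12)[(2) + (2) + (-2) + (-2) + (0) + (0)] = 0/12 = 0
  <chi_2*chi_5, chi_4> = (1/12)[1*(2)*conj(1) + 1*(-2)*conj(-1) + 2*(1)*conj(-1) + 2*(-1)*conj(1) + 3*(0)*conj(-1) + 3*(0)*conj(1)]
      = (1/12)[(2) + (2) + (-2) + (-2) + (0) + (0)] = 0/12 = 0
  <chi_2*chi_5, chi_5> = (1/12)[1*(2)*conj(2) + 1*(-2)*conj(-2) + 2*(1)*conj(1) + 2*(-1)*conj(-1) + 3*(0)*conj(0) + 3*(0)*conj(0)]
      = (1/12)[(4) + (4) + (2) + (2) + (0) + (0)] = 12/12 = 1
  <chi_2*chi_5, chi_6> = (1/12)[1*(2)*conj(2) + 1*(-2)*conj(2) + 2*(1)*conj(-1) + 2*(-1)*conj(-1) + 3*(0)*conj(0) + 3*(0)*conj(0)]
      = (1/12)[(4) + (-4) + (-2) + (2) + (0) + (0)] = 0/12 = 0
Hence the multiplicities are chi_5: 1. Dimension check: dim(chi_2)*dim(chi_5) = 1*2 = 2 and sum (mult * dim) = 1*2 = 2.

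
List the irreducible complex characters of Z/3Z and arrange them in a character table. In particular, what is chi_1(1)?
Character table of Z/3Z (irreps indexed chi_0,...,chi_2 with chi_k(m) = zeta_3^(k*m), zeta_3 = exp(2*pi*i/3)):
  irrep \ class  {0} (size 1)  {1} (size 1)    {2} (size 1)  
  chi_0          1             1               1             
  chi_1          1             exp(2*I*pi/3)   exp(-2*I*pi/3)
  chi_2          1             exp(-2*I*pi/3)  exp(2*I*pi/3) 

Spot check: chi_1(1) = zeta_3^(1*1) = zeta_3^1 = exp(2*I*pi/3).

Details: Z/3Z is abelian, so all 3 irreducible complex representations are 1-dimensional. They are given by chi_k(m) = zeta_3^(k*m) for k = 0,...,2. Row orthogonality: sum_m chi_k(m) conj(chi_l(m)) = 3 * [k = l].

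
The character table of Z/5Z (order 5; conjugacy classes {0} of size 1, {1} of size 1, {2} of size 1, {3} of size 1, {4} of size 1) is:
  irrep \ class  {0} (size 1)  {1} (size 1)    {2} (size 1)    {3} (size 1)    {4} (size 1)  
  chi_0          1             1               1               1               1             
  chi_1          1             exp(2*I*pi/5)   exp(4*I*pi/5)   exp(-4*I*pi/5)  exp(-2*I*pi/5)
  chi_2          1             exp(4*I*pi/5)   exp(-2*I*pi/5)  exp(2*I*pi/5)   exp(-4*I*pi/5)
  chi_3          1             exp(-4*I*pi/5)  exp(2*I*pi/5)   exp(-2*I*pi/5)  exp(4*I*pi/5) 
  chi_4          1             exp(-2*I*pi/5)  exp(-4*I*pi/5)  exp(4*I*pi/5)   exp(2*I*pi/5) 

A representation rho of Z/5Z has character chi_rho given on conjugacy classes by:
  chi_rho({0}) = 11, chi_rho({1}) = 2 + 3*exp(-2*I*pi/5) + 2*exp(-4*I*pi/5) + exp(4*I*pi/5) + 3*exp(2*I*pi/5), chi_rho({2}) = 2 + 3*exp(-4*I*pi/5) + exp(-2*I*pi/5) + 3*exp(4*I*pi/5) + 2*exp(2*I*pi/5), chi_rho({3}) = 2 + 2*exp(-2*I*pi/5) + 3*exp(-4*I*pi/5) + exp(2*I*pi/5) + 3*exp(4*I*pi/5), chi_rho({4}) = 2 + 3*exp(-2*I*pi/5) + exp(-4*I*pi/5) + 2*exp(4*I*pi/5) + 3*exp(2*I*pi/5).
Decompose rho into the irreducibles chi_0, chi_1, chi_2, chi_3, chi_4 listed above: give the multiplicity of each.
Multiplicities: chi_0: 2, chi_1: 3, chi_2: 1, chi_3: 2, chi_4: 3.

Use <chi_rho, chi> = (1/|G|) sum_C |C| * chi_rho(C) * conj(chi(C)) with |G| = 5 for each irreducible chi in the table:
  <chi_rho, chi_0> = (1/5)[1*(11)*conj(1) + 1*(2 + 3*exp(-2*I*pi/5) + 2*exp(-4*I*pi/5) + exp(4*I*pi/5) + 3*exp(2*I*pi/5))*conj(1) + 1*(2 + 3*exp(-4*I*pi/5) + exp(-2*I*pi/5) + 3*exp(4*I*pi/5) + 2*exp(2*I*pi/5))*conj(1) + 1*(2 + 2*exp(-2*I*pi/5) + 3*exp(-4*I*pi/5) + exp(2*I*pi/5) + 3*exp(4*I*pi/5))*conj(1) + 1*(2 + 3*exp(-2*I*pi/5) + exp(-4*I*pi/5) + 2*exp(4*I*pi/5) + 3*exp(2*I*pi/5))*conj(1)]
      = (1/5)[(11) + (2 + 3*exp(-2*I*pi/5) + 2*exp(-4*I*pi/5) + exp(4*I*pi/5) + 3*exp(2*I*pi/5)) + (2 + 3*exp(-4*I*pi/5) + exp(-2*I*pi/5) + 3*exp(4*I*pi/5) + 2*exp(2*I*pi/5)) + (2 + 2*exp(-2*I*pi/5) + 3*exp(-4*I*pi/5) + exp(2*I*pi/5) + 3*exp(4*I*pi/5)) + (2 + 3*exp(-2*I*pi/5) + exp(-4*I*pi/5) + 2*exp(4*I*pi/5) + 3*exp(2*I*pi/5))] = 10/5 = 2
  <chi_rho, chi_1> = (1/5)[1*(11)*conj(1) + 1*(2 + 3*exp(-2*I*pi/5) + 2*exp(-4*I*pi/5) + exp(4*I*pi/5) + 3*exp(2*I*pi/5))*conj(exp(2*I*pi/5)) + 1*(2 + 3*exp(-4*I*pi/5) + exp(-2*I*pi/5) + 3*exp(4*I*pi/5) + 2*exp(2*I*pi/5))*conj(exp(4*I*pi/5)) + 1*(2 + 2*exp(-2*I*pi/5) + 3*exp(-4*I*pi/5) + exp(2*I*pi/5) + 3*exp(4*I*pi/5))*conj(exp(-4*I*pi/5)) + 1*(2 + 3*exp(-2*I*pi/5) + exp(-4*I*pi/5) + 2*exp(4*I*pi/5) + 3*exp(2*I*pi/5))*conj(exp(-2*I*pi/5))]
      = (1/5)[(11) + (3 + 2*exp(-2*I*pi/5) + 3*exp(-4*I*pi/5) + exp(2*I*pi/5) + 2*exp(4*I*pi/5)) + (3 + 2*exp(-2*I*pi/5) + 2*exp(-4*I*pi/5) + exp(4*I*pi/5) + 3*exp(2*I*pi/5)) + (3 + 3*exp(-2*I*pi/5) + exp(-4*I*pi/5) + 2*exp(4*I*pi/5) + 2*exp(2*I*pi/5)) + (3 + 2*exp(-4*I*pi/5) + exp(-2*I*pi/5) + 3*exp(4*I*pi/5) + 2*exp(2*I*pi/5))] = 15/5 = 3
  <chi_rho, chi_2> = (1/5)[1*(11)*conj(1) + 1*(2 + 3*exp(-2*I*pi/5) + 2*exp(-4*I*pi/5) + exp(4*I*pi/5) + 3*exp(2*I*pi/5))*conj(exp(4*I*pi/5)) + 1*(2 + 3*exp(-4*I*pi/5) + exp(-2*I*pi/5) + 3*exp(4*I*pi/5) + 2*exp(2*I*pi/5))*conj(exp(-2*I*pi/5)) + 1*(2 + 2*exp(-2*I*pi/5) + 3*exp(-4*I*pi/5) + exp(2*I*pi/5) + 3*exp(4*I*pi/5))*conj(exp(2*I*pi/5)) + 1*(2 + 3*exp(-2*I*pi/5) + exp(-4*I*pi/5) + 2*exp(4*I*pi/5) + 3*exp(2*I*pi/5))*conj(exp(-4*I*pi/5))]
      = (1/5)[(11) + (1 + 3*exp(-2*I*pi/5) + 2*exp(-4*I*pi/5) + 3*exp(4*I*pi/5) + 2*exp(2*I*pi/5)) + (1 + 3*exp(-2*I*pi/5) + 3*exp(-4*I*pi/5) + 2*exp(4*I*pi/5) + 2*exp(2*I*pi/5)) + (1 + 2*exp(-2*I*pi/5) + 2*exp(-4*I*pi/5) + 3*exp(4*I*pi/5) + 3*exp(2*I*pi/5)) + (1 + 2*exp(-2*I*pi/5) + 3*exp(-4*I*pi/5) + 2*exp(4*I*pi/5) + 3*exp(2*I*pi/5))] = 5/5 = 1
  <chi_rho, chi_3> = (1/5)[1*(11)*conj(1) + 1*(2 + 3*exp(-2*I*pi/5) + 2*exp(-4*I*pi/5) + exp(4*I*pi/5) + 3*exp(2*I*pi/5))*conj(exp(-4*I*pi/5)) + 1*(2 + 3*exp(-4*I*pi/5) + exp(-2*I*pi/5) + 3*exp(4*I*pi/5) + 2*exp(2*I*pi/5))*conj(exp(2*I*pi/5)) + 1*(2 + 2*exp(-2*I*pi/5) + 3*exp(-4*I*pi/5) + exp(2*I*pi/5) + 3*exp(4*I*pi/5))*conj(exp(-2*I*pi/5)) + 1*(2 + 3*exp(-2*I*pi/5) + exp(-4*I*pi/5) + 2*exp(4*I*pi/5) + 3*exp(2*I*pi/5))*conj(exp(4*I*pi/5))]
      = (1/5)[(11) + (2 + 3*exp(-4*I*pi/5) + exp(-2*I*pi/5) + 2*exp(4*I*pi/5) + 3*exp(2*I*pi/5)) + (2 + 2*exp(-2*I*pi/5) + exp(-4*I*pi/5) + 3*exp(4*I*pi/5) + 3*exp(2*I*pi/5)) + (2 + 3*exp(-2*I*pi/5) + 3*exp(-4*I*pi/5) + exp(4*I*pi/5) + 2*exp(2*I*pi/5)) + (2 + 3*exp(-2*I*pi/5) + 2*exp(-4*I*pi/5) + exp(2*I*pi/5) + 3*exp(4*I*pi/5))] = 10/5 = 2
  <chi_rho, chi_4> = (1/5)[1*(11)*conj(1) + 1*(2 + 3*exp(-2*I*pi/5) + 2*exp(-4*I*pi/5) + exp(4*I*pi/5) + 3*exp(2*I*pi/5))*conj(exp(-2*I*pi/5)) + 1*(2 + 3*exp(-4*I*pi/5) + exp(-2*I*pi/5) + 3*exp(4*I*pi/5) + 2*exp(2*I*pi/5))*conj(exp(-4*I*pi/5)) + 1*(2 + 2*exp(-2*I*pi/5) + 3*exp(-4*I*pi/5) + exp(2*I*pi/5) + 3*exp(4*I*pi/5))*conj(exp(4*I*pi/5)) + 1*(2 + 3*exp(-2*I*pi/5) + exp(-4*I*pi/5) + 2*exp(4*I*pi/5) + 3*exp(2*I*pi/5))*conj(exp(2*I*pi/5))]
      = (1/5)[(11) + (3 + 2*exp(-2*I*pi/5) + exp(-4*I*pi/5) + 3*exp(4*I*pi/5) + 2*exp(2*I*pi/5)) + (3 + 3*exp(-2*I*pi/5) + 2*exp(-4*I*pi/5) + exp(2*I*pi/5) + 2*exp(4*I*pi/5)) + (3 + 2*exp(-4*I*pi/5) + exp(-2*I*pi/5) + 2*exp(4*I*pi/5) + 3*exp(2*I*pi/5)) + (3 + 2*exp(-2*I*pi/5) + 3*exp(-4*I*pi/5) + exp(4*I*pi/5) + 2*exp(2*I*pi/5))] = 15/5 = 3
(Exp terms are combined using exp(i*s)*conj(exp(i*t)) = exp(i*(s-t)), and sums of them are collapsed using the identity that for every m > 1 the m distinct m-th roots of unity sum to 0, e.g. 1 + exp(2*I*pi/3) + exp(-2*I*pi/3) = 0.)
Dimension check: dim(rho) = sum (mult * dim) = 2*1 + 3*1 + 1*1 + 2*1 + 3*1 = 11 = chi_rho(e) = 11.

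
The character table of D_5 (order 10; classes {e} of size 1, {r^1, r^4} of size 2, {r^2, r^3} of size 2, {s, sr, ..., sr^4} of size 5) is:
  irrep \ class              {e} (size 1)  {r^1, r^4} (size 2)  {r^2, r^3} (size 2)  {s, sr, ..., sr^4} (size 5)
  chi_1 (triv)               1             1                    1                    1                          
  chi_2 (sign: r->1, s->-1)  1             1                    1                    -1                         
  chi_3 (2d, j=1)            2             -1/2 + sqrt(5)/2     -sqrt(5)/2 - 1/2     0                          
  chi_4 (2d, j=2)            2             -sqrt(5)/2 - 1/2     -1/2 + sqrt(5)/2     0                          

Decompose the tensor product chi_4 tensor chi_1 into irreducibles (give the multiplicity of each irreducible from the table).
chi_4 tensor chi_1 = chi_4 (all other irreducibles have multiplicity 0).

Derivation: The character of a tensor product is the pointwise product (chi_4 * chi_1)(C) = chi_4(C) * chi_1(C):
  {e}: (2)*(1), {r^1, r^4}: (-sqrt(5)/2 - 1/2)*(1), {r^2, r^3}: (-1/2 + sqrt(5)/2)*(1), {s, sr, ..., sr^4}: (0)*(1)
so (chi_4 * chi_1) takes values
  {e} -> 2, {r^1, r^4} -> -sqrt(5)/2 - 1/2, {r^2, r^3} -> -1/2 + sqrt(5)/2, {s, sr, ..., sr^4} -> 0.
Now take the inner product of this character with each irreducible chi from the table, <chi_4*chi_1, chi> = (1/10) sum_C |C| (chi_4*chi_1)(C) conj(chi(C)):
  <chi_4*chi_1, chi_1> = (1/10)[1*(2)*conj(1) + 2*(-sqrt(5)/2 - 1/2)*conj(1) + 2*(-1/2 + sqrt(5)/2)*conj(1) + 5*(0)*conj(1)]
      = (1/10)[(2) + (-sqrt(5) - 1) + (-1 + sqrt(5)) + (0)] = 0/10 = 0
  <chi_4*chi_1, chi_2> = (1/10)[1*(2)*conj(1) + 2*(-sqrt(5)/2 - 1/2)*conj(1) + 2*(-1/2 + sqrt(5)/2)*conj(1) + 5*(0)*conj(-1)]
      = (1/10)[(2) + (-sqrt(5) - 1) + (-1 + sqrt(5)) + (0)] = 0/10 = 0
  <chi_4*chi_1, chi_3> = (1/10)[1*(2)*conj(2) + 2*(-sqrt(5)/2 - 1/2)*conj(-1/2 + sqrt(5)/2) + 2*(-1/2 + sqrt(5)/2)*conj(-sqrt(5)/2 - 1/2) + 5*(0)*conj(0)]
      = (1/10)[(4) + (-2) + (-2) + (0)] = 0/10 = 0
  <chi_4*chi_1, chi_4> = (1/10)[1*(2)*conj(2) + 2*(-sqrt(5)/2 - 1/2)*conj(-sqrt(5)/2 - 1/2) + 2*(-1/2 + sqrt(5)/2)*conj(-1/2 + sqrt(5)/2) + 5*(0)*conj(0)]
      = (1/10)[(4) + (sqrt(5) + 3) + (3 - sqrt(5)) + (0)] = 10/10 = 1
Hence the multiplicities are chi_4: 1. Dimension check: dim(chi_4)*dim(chi_1) = 2*1 = 2 and sum (mult * dim) = 1*2 = 2.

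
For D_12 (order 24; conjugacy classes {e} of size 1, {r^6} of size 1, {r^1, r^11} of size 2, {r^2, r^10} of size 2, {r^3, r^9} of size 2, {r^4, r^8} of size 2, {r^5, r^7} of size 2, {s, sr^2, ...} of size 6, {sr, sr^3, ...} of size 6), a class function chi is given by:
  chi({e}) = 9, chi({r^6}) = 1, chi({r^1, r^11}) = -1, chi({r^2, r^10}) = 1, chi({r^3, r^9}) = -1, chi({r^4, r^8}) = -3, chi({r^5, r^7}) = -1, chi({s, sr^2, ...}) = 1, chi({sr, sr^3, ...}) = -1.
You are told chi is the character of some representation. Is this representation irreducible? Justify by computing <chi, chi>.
Not irreducible (reducible): <chi, chi> = 5 > 1.

Argument: <chi, chi> = (1/|G|) sum_C |C| * |chi(C)|^2 = (1/24)[1*|9|^2 + 1*|1|^2 + 2*|-1|^2 + 2*|1|^2 + 2*|-1|^2 + 2*|-3|^2 + 2*|-1|^2 + 6*|1|^2 + 6*|-1|^2]
  = (1/24)[(81) + (1) + (2) + (2) + (2) + (18) + (2) + (6) + (6)] = 120/24 = 5.
A character is irreducible iff <chi, chi> = 1, so this representation is reducible.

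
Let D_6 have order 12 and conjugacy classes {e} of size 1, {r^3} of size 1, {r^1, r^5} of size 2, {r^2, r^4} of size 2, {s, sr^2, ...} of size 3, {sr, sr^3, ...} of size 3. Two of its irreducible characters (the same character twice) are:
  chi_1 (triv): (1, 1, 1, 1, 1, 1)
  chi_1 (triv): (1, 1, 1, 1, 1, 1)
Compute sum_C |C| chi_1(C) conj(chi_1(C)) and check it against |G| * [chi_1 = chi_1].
Sum = 12 = |G| = 12; so <chi_1, chi_1> = 1 (norm-1 confirms irreducibility).

Compute term by term over conjugacy classes (|C| * chi_1(C) * conj(chi_1(C))):
  1*(1)*conj(1) + 1*(1)*conj(1) + 2*(1)*conj(1) + 2*(1)*conj(1) + 3*(1)*conj(1) + 3*(1)*conj(1)
  = (1) + (1) + (2) + (2) + (3) + (3)
  = 12.
Dividing by |G| = 12 gives 12/12 = 1, matching the row-orthogonality relation <chi_1, chi_1> = [chi_1 = chi_1].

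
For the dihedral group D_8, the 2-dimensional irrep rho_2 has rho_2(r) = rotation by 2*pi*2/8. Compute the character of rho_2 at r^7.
chi_{rho_2}(r^7) = 2*cos(2*pi*2*7/8) = 0

Why: rho_2(r^7) is rotation by angle 2*pi*2*7/8, whose trace is 2*cos(2*pi*2*7/8) = 0.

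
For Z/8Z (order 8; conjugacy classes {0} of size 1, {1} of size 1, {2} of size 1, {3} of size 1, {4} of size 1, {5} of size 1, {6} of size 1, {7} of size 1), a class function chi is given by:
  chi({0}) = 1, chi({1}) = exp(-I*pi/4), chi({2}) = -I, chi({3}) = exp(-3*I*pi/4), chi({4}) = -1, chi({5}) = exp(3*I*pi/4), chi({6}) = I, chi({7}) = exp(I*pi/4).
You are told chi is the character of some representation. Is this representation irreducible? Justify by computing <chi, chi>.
Irreducible: <chi, chi> = 1.

Reasoning: <chi, chi> = (1/|G|) sum_C |C| * |chi(C)|^2 = (1/8)[1*|1|^2 + 1*|exp(-I*pi/4)|^2 + 1*|-I|^2 + 1*|exp(-3*I*pi/4)|^2 + 1*|-1|^2 + 1*|exp(3*I*pi/4)|^2 + 1*|I|^2 + 1*|exp(I*pi/4)|^2]
  = (1/8)[(1) + (1) + (1) + (1) + (1) + (1) + (1) + (1)] = 8/8 = 1.
(Exp terms are combined using exp(i*s)*conj(exp(i*t)) = exp(i*(s-t)), and sums of them are collapsed using the identity that for every m > 1 the m distinct m-th roots of unity sum to 0, e.g. 1 + exp(2*I*pi/3) + exp(-2*I*pi/3) = 0.)
A character is irreducible iff <chi, chi> = 1, so this representation is irreducible.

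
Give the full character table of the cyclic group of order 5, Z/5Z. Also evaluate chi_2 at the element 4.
Character table of Z/5Z (irreps indexed chi_0,...,chi_4 with chi_k(m) = zeta_5^(k*m), zeta_5 = exp(2*pi*i/5)):
  irrep \ class  {0} (size 1)  {1} (size 1)    {2} (size 1)    {3} (size 1)    {4} (size 1)  
  chi_0          1             1               1               1               1             
  chi_1          1             exp(2*I*pi/5)   exp(4*I*pi/5)   exp(-4*I*pi/5)  exp(-2*I*pi/5)
  chi_2          1             exp(4*I*pi/5)   exp(-2*I*pi/5)  exp(2*I*pi/5)   exp(-4*I*pi/5)
  chi_3          1             exp(-4*I*pi/5)  exp(2*I*pi/5)   exp(-2*I*pi/5)  exp(4*I*pi/5) 
  chi_4          1             exp(-2*I*pi/5)  exp(-4*I*pi/5)  exp(4*I*pi/5)   exp(2*I*pi/5) 

Spot check: chi_2(4) = zeta_5^(2*4) = zeta_5^8 = exp(-4*I*pi/5).

Solution. Z/5Z is abelian, so all 5 irreducible complex representations are 1-dimensional. They are given by chi_k(m) = zeta_5^(k*m) for k = 0,...,4. Row orthogonality: sum_m chi_k(m) conj(chi_l(m)) = 5 * [k = l].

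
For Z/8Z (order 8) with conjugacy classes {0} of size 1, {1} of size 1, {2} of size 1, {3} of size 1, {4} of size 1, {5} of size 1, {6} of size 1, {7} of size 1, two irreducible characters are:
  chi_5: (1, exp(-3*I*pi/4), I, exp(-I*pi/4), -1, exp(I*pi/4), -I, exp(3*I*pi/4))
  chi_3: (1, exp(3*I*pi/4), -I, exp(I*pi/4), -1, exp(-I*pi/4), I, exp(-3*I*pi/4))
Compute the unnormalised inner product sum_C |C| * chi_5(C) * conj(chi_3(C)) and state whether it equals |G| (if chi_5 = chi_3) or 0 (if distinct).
Sum = 0; so <chi_5, chi_3> = 0 (distinct irreducibles are orthogonal).

Details: Compute term by term over conjugacy classes (|C| * chi_5(C) * conj(chi_3(C))):
  1*(1)*conj(1) + 1*(exp(-3*I*pi/4))*conj(exp(3*I*pi/4)) + 1*(I)*conj(-I) + 1*(exp(-I*pi/4))*conj(exp(I*pi/4)) + 1*(-1)*conj(-1) + 1*(exp(I*pi/4))*conj(exp(-I*pi/4)) + 1*(-I)*conj(I) + 1*(exp(3*I*pi/4))*conj(exp(-3*I*pi/4))
  = (1) + (I) + (-1) + (-I) + (1) + (I) + (-1) + (-I)
  = 0.
(Exp terms are combined using exp(i*s)*conj(exp(i*t)) = exp(i*(s-t)), and sums of them are collapsed using the identity that for every m > 1 the m distinct m-th roots of unity sum to 0, e.g. 1 + exp(2*I*pi/3) + exp(-2*I*pi/3) = 0.)
Dividing by |G| = 8 gives 0/8 = 0, matching the row-orthogonality relation <chi_5, chi_3> = [chi_5 = chi_3].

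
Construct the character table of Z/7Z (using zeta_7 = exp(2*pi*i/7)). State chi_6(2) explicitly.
Character table of Z/7Z (irreps indexed chi_0,...,chi_6 with chi_k(m) = zeta_7^(k*m), zeta_7 = exp(2*pi*i/7)):
  irrep \ class  {0} (size 1)  {1} (size 1)    {2} (size 1)    {3} (size 1)    {4} (size 1)    {5} (size 1)    {6} (size 1)  
  chi_0          1             1               1               1               1               1               1             
  chi_1          1             exp(2*I*pi/7)   exp(4*I*pi/7)   exp(6*I*pi/7)   exp(-6*I*pi/7)  exp(-4*I*pi/7)  exp(-2*I*pi/7)
  chi_2          1             exp(4*I*pi/7)   exp(-6*I*pi/7)  exp(-2*I*pi/7)  exp(2*I*pi/7)   exp(6*I*pi/7)   exp(-4*I*pi/7)
  chi_3          1             exp(6*I*pi/7)   exp(-2*I*pi/7)  exp(4*I*pi/7)   exp(-4*I*pi/7)  exp(2*I*pi/7)   exp(-6*I*pi/7)
  chi_4          1             exp(-6*I*pi/7)  exp(2*I*pi/7)   exp(-4*I*pi/7)  exp(4*I*pi/7)   exp(-2*I*pi/7)  exp(6*I*pi/7) 
  chi_5          1             exp(-4*I*pi/7)  exp(6*I*pi/7)   exp(2*I*pi/7)   exp(-2*I*pi/7)  exp(-6*I*pi/7)  exp(4*I*pi/7) 
  chi_6          1             exp(-2*I*pi/7)  exp(-4*I*pi/7)  exp(-6*I*pi/7)  exp(6*I*pi/7)   exp(4*I*pi/7)   exp(2*I*pi/7) 

Spot check: chi_6(2) = zeta_7^(6*2) = zeta_7^12 = exp(-4*I*pi/7).

Details: Z/7Z is abelian, so all 7 irreducible complex representations are 1-dimensional. They are given by chi_k(m) = zeta_7^(k*m) for k = 0,...,6. Row orthogonality: sum_m chi_k(m) conj(chi_l(m)) = 7 * [k = l].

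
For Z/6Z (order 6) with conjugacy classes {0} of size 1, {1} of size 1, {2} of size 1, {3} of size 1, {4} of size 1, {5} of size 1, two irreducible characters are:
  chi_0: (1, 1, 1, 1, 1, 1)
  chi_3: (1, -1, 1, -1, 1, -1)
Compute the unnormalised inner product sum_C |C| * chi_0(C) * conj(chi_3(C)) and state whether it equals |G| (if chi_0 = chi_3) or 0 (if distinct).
Sum = 0; so <chi_0, chi_3> = 0 (distinct irreducibles are orthogonal).

Reasoning: Compute term by term over conjugacy classes (|C| * chi_0(C) * conj(chi_3(C))):
  1*(1)*conj(1) + 1*(1)*conj(-1) + 1*(1)*conj(1) + 1*(1)*conj(-1) + 1*(1)*conj(1) + 1*(1)*conj(-1)
  = (1) + (-1) + (1) + (-1) + (1) + (-1)
  = 0.
(Exp terms are combined using exp(i*s)*conj(exp(i*t)) = exp(i*(s-t)), and sums of them are collapsed using the identity that for every m > 1 the m distinct m-th roots of unity sum to 0, e.g. 1 + exp(2*I*pi/3) + exp(-2*I*pi/3) = 0.)
Dividing by |G| = 6 gives 0/6 = 0, matching the row-orthogonality relation <chi_0, chi_3> = [chi_0 = chi_3].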